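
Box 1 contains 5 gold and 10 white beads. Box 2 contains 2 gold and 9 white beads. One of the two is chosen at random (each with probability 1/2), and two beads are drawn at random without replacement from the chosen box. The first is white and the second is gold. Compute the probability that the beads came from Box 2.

189/464

P(E | Box 1) = 5/21; P(E | Box 2) = 9/55.
P(E) = 1/2·5/21 + 1/2·9/55 = 232/1155.
By Bayes' rule, P(Box 2 | E) = 9/110 / 232/1155 = 189/464 ≈ 0.4073.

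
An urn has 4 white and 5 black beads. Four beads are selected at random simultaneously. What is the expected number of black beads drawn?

By linearity of expectation, E[X] = Σ P(draw i is black); by symmetry each draw (even without replacement) has P(black) = 5/9.
E[X] = 4 · 5/9 = 20/9 ≈ 2.2222.

20/9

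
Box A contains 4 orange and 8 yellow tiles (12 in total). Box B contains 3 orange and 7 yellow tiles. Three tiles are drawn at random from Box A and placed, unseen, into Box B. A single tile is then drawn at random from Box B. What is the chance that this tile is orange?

4/13

Condition on how many of the transferred tiles are orange (from Box A: 4 orange of 12; then Box B has 13 total).
  0 orange: C(4,0)C(8,3)/C(12,3) = 14/55; then P = 3/13
  1 orange: C(4,1)C(8,2)/C(12,3) = 28/55; then P = 4/13
  2 orange: C(4,2)C(8,1)/C(12,3) = 12/55; then P = 5/13
  3 orange: C(4,3)C(8,0)/C(12,3) = 1/55; then P = 6/13
P(orange from Box B) = 4/13 ≈ 0.3077.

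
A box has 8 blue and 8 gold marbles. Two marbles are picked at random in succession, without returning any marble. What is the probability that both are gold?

7/30

Unordered draws without replacement: count favorable combinations over C(16,2).
Favorable = C(8,0) · C(8,2) = 28; total = C(16,2) = 120.
P = 28/120 = 7/30 ≈ 0.2333.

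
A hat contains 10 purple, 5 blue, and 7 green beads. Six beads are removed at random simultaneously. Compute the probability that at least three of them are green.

2846/10659

Sum the hypergeometric tail for j = 3,…,6 green beads.
Favorable = C(7,3)·C(15,3) + C(7,4)·C(15,2) + C(7,5)·C(15,1) + C(7,6)·C(15,0) = 19922; total = C(22,6) = 74613.
P = 19922/74613 = 2846/10659 ≈ 0.2670.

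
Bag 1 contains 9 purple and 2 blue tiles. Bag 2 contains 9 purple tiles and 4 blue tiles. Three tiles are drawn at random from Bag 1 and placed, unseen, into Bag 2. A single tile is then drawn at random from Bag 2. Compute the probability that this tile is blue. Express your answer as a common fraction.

25/88

Condition on how many of the transferred tiles are blue (from Bag 1: 2 blue of 11; then Bag 2 has 16 total).
  0 blue: C(2,0)C(9,3)/C(11,3) = 28/55; then P = 4/16
  1 blue: C(2,1)C(9,2)/C(11,3) = 24/55; then P = 5/16
  2 blue: C(2,2)C(9,1)/C(11,3) = 3/55; then P = 6/16
P(blue from Bag 2) = 25/88 ≈ 0.2841.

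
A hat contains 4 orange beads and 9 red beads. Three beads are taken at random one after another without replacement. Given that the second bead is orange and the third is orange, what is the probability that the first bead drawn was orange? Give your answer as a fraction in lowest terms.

2/11

P(first=orange and the second bead is orange and the third is orange) = (4/13)·(3/12)·(2/11) = 2/143.
P(E) = Σ over first color = 2/143 + 9/143 = 1/13.
By Bayes, P(first=orange | E) = 2/143 / 1/13 = 2/11 ≈ 0.1818.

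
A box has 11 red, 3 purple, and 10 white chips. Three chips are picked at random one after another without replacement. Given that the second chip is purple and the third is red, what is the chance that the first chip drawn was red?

5/11

P(first=red and the second chip is purple and the third is red) = (11/24)·(3/23)·(10/22) = 5/184.
P(E) = Σ over first color = 5/184 + 1/184 + 5/184 = 11/184.
By Bayes, P(first=red | E) = 5/184 / 11/184 = 5/11 ≈ 0.4545.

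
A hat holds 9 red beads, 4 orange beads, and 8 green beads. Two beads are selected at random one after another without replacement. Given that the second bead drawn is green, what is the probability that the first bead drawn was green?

7/20

P(first=green and the second bead drawn is green) = (8/21)·(7/20) = 2/15.
P(the second bead drawn is green) = Σ over first color = 6/35 + 8/105 + 2/15 = 8/21.
By Bayes, P(first=green | the second bead drawn is green) = 2/15 / 8/21 = 7/20 ≈ 0.3500.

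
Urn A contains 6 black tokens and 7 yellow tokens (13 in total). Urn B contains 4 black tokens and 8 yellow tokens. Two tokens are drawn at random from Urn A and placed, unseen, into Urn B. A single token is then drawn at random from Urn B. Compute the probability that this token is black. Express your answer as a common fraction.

32/91

Condition on how many of the transferred tokens are black (from Urn A: 6 black of 13; then Urn B has 14 total).
  0 black: C(6,0)C(7,2)/C(13,2) = 7/26; then P = 4/14
  1 black: C(6,1)C(7,1)/C(13,2) = 7/13; then P = 5/14
  2 black: C(6,2)C(7,0)/C(13,2) = 5/26; then P = 6/14
P(black from Urn B) = 32/91 ≈ 0.3516.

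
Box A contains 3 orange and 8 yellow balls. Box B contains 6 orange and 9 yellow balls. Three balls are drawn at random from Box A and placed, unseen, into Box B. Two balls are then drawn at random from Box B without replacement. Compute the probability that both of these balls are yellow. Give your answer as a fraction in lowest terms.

1048/2805

Condition on how many of the transferred balls are yellow (from Box A: 8 yellow of 11; then Box B has 18 total).
  0 yellow: C(8,0)C(3,3)/C(11,3) = 1/165; then P = C(9,2)/C(18,2) = 4/17
  1 yellow: C(8,1)C(3,2)/C(11,3) = 8/55; then P = C(10,2)/C(18,2) = 5/17
  2 yellow: C(8,2)C(3,1)/C(11,3) = 28/55; then P = C(11,2)/C(18,2) = 55/153
  3 yellow: C(8,3)C(3,0)/C(11,3) = 56/165; then P = C(12,2)/C(18,2) = 22/51
P(both yellow) = 1048/2805 ≈ 0.3736.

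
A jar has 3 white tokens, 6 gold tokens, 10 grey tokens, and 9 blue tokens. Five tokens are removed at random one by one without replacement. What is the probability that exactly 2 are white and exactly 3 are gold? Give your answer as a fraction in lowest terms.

1/1638

Unordered draws without replacement: count favorable combinations over C(28,5).
Favorable = C(3,2) · C(6,3) · C(10,0) · C(9,0) = 60; total = C(28,5) = 98280.
P = 60/98280 = 1/1638 ≈ 0.0006.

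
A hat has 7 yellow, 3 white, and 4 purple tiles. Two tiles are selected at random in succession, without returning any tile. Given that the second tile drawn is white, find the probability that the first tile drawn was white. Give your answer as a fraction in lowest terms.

P(first=white and the second tile drawn is white) = (3/14)·(2/13) = 3/91.
P(the second tile drawn is white) = Σ over first color = 3/26 + 3/91 + 6/91 = 3/14.
By Bayes, P(first=white | the second tile drawn is white) = 3/91 / 3/14 = 2/13 ≈ 0.1538.

2/13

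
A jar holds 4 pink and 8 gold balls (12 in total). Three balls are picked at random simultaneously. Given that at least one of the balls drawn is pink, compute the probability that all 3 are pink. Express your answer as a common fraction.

1/41

P(all 3 pink) = C(4,3)/C(12,3) = 1/55; P(at least one pink) = 1 − C(8,3)/C(12,3) = 41/55.
Since 'all 3 pink' ⊆ 'at least one pink', P(all 3 | at least one) = 1/55 / 41/55 = 1/41 ≈ 0.0244.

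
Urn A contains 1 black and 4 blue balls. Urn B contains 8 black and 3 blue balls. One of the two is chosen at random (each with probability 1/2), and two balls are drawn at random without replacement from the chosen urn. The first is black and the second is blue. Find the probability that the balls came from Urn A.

P(E | Urn A) = 1/5; P(E | Urn B) = 12/55.
P(E) = 1/2·1/5 + 1/2·12/55 = 23/110.
By Bayes' rule, P(Urn A | E) = 1/10 / 23/110 = 11/23 ≈ 0.4783.

11/23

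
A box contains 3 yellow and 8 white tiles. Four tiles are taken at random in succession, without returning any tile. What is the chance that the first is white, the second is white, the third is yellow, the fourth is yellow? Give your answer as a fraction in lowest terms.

7/165

Multiply the conditional probability of each draw in order, without replacement, so each draw removes one from its color and from the total.
P = (8/11) · (7/10) · (3/9) · (2/8) = 7/165 ≈ 0.0424.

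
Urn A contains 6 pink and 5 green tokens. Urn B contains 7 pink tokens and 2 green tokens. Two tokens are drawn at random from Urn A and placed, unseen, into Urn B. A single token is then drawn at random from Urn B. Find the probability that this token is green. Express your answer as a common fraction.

32/121

Condition on how many of the transferred tokens are green (from Urn A: 5 green of 11; then Urn B has 11 total).
  0 green: C(5,0)C(6,2)/C(11,2) = 3/11; then P = 2/11
  1 green: C(5,1)C(6,1)/C(11,2) = 6/11; then P = 3/11
  2 green: C(5,2)C(6,0)/C(11,2) = 2/11; then P = 4/11
P(green from Urn B) = 32/121 ≈ 0.2645.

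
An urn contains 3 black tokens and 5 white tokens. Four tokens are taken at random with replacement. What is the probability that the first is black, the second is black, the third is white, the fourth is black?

135/4096

Multiply the conditional probability of each draw in order, with replacement (the composition resets each draw).
P = (3/8) · (3/8) · (5/8) · (3/8) = 135/4096 ≈ 0.0330.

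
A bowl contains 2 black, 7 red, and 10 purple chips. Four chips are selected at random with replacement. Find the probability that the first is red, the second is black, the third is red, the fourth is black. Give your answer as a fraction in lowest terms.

196/130321

Multiply the conditional probability of each draw in order, with replacement (the composition resets each draw).
P = (7/19) · (2/19) · (7/19) · (2/19) = 196/130321 ≈ 0.0015.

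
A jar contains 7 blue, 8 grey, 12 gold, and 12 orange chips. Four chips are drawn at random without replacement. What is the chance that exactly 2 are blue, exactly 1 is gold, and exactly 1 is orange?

Unordered draws without replacement: count favorable combinations over C(39,4).
Favorable = C(7,2) · C(8,0) · C(12,1) · C(12,1) = 3024; total = C(39,4) = 82251.
P = 3024/82251 = 336/9139 ≈ 0.0368.

336/9139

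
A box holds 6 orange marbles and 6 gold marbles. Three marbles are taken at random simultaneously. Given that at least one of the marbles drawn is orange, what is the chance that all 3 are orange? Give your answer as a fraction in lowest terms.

1/10

P(all 3 orange) = C(6,3)/C(12,3) = 1/11; P(at least one orange) = 1 − C(6,3)/C(12,3) = 10/11.
Since 'all 3 orange' ⊆ 'at least one orange', P(all 3 | at least one) = 1/11 / 10/11 = 1/10 ≈ 0.1000.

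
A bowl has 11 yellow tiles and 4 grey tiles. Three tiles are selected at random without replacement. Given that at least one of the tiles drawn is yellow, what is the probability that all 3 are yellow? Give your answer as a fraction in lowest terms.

P(all 3 yellow) = C(11,3)/C(15,3) = 33/91; P(at least one yellow) = 1 − C(4,3)/C(15,3) = 451/455.
Since 'all 3 yellow' ⊆ 'at least one yellow', P(all 3 | at least one) = 33/91 / 451/455 = 15/41 ≈ 0.3659.

15/41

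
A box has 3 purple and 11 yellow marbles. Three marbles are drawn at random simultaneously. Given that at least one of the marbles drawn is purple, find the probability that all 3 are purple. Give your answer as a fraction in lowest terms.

P(all 3 purple) = C(3,3)/C(14,3) = 1/364; P(at least one purple) = 1 − C(11,3)/C(14,3) = 199/364.
Since 'all 3 purple' ⊆ 'at least one purple', P(all 3 | at least one) = 1/364 / 199/364 = 1/199 ≈ 0.0050.

1/199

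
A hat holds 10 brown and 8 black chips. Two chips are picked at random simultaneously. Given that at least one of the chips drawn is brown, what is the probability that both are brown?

9/25

P(both brown) = C(10,2)/C(18,2) = 5/17; P(at least one brown) = 1 − C(8,2)/C(18,2) = 125/153.
Since 'both brown' ⊆ 'at least one brown', P(both | at least one) = 5/17 / 125/153 = 9/25 ≈ 0.3600.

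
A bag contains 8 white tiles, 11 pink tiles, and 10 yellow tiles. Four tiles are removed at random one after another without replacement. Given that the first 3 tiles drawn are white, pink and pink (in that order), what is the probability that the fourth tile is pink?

9/26

After removing 1 white, 2 pink, the bag has 9 pink out of 26 remaining.
P(fourth is pink | given) = 9/26 ≈ 0.3462.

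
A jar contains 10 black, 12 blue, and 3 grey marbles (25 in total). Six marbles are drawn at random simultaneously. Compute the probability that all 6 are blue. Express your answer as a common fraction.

3/575

Unordered draws without replacement: count favorable combinations over C(25,6).
Favorable = C(10,0) · C(12,6) · C(3,0) = 924; total = C(25,6) = 177100.
P = 924/177100 = 3/575 ≈ 0.0052.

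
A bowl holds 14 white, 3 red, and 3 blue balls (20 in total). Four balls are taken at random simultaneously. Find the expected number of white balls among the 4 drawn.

14/5

By linearity of expectation, E[X] = Σ P(draw i is white); by symmetry each draw (even without replacement) has P(white) = 14/20.
E[X] = 4 · 14/20 = 14/5 ≈ 2.8000.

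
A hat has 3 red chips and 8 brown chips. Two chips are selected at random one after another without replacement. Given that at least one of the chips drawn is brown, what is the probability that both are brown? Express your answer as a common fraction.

7/13

P(both brown) = C(8,2)/C(11,2) = 28/55; P(at least one brown) = 1 − C(3,2)/C(11,2) = 52/55.
Since 'both brown' ⊆ 'at least one brown', P(both | at least one) = 28/55 / 52/55 = 7/13 ≈ 0.5385.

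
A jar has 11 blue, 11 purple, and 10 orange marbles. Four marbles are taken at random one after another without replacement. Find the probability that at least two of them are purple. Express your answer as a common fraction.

99/232

Sum the hypergeometric tail for j = 2,…,4 purple marbles.
Favorable = C(11,2)·C(21,2) + C(11,3)·C(21,1) + C(11,4)·C(21,0) = 15345; total = C(32,4) = 35960.
P = 15345/35960 = 99/232 ≈ 0.4267.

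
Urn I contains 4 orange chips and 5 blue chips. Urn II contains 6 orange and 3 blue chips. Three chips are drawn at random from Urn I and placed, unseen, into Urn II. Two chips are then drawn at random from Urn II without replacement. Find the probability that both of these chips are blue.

Condition on how many of the transferred chips are blue (from Urn I: 5 blue of 9; then Urn II has 12 total).
  0 blue: C(5,0)C(4,3)/C(9,3) = 1/21; then P = C(3,2)/C(12,2) = 1/22
  1 blue: C(5,1)C(4,2)/C(9,3) = 5/14; then P = C(4,2)/C(12,2) = 1/11
  2 blue: C(5,2)C(4,1)/C(9,3) = 10/21; then P = C(5,2)/C(12,2) = 5/33
  3 blue: C(5,3)C(4,0)/C(9,3) = 5/42; then P = C(6,2)/C(12,2) = 5/22
P(both blue) = 53/396 ≈ 0.1338.

53/396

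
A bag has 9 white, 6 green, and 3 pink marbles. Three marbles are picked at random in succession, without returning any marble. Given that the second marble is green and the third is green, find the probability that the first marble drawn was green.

1/4

P(first=green and the second marble is green and the third is green) = (6/18)·(5/17)·(4/16) = 5/204.
P(E) = Σ over first color = 15/272 + 5/204 + 5/272 = 5/51.
By Bayes, P(first=green | E) = 5/204 / 5/51 = 1/4 ≈ 0.2500.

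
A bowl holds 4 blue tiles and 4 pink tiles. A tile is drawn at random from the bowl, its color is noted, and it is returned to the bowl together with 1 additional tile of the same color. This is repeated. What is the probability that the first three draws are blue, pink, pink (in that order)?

Track the composition after each reinforcement of +1.
P = (4/8) · (4/9) · (5/10) = 1/9 ≈ 0.1111.

1/9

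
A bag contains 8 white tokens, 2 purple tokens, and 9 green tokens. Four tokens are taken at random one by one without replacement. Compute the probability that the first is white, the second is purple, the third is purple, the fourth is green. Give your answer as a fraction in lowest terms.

Multiply the conditional probability of each draw in order, without replacement, so each draw removes one from its color and from the total.
P = (8/19) · (2/18) · (1/17) · (9/16) = 1/646 ≈ 0.0015.

1/646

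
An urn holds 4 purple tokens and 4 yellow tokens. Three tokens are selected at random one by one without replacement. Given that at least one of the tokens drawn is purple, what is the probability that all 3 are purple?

P(all 3 purple) = C(4,3)/C(8,3) = 1/14; P(at least one purple) = 1 − C(4,3)/C(8,3) = 13/14.
Since 'all 3 purple' ⊆ 'at least one purple', P(all 3 | at least one) = 1/14 / 13/14 = 1/13 ≈ 0.0769.

1/13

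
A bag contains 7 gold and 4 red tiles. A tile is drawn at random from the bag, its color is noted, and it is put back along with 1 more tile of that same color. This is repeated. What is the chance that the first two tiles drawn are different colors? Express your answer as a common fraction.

14/33

Either red then gold, or gold then red; after the first draw the total is 12.
P = (4/11)·(7/12) + (7/11)·(4/12) = 14/33 ≈ 0.4242.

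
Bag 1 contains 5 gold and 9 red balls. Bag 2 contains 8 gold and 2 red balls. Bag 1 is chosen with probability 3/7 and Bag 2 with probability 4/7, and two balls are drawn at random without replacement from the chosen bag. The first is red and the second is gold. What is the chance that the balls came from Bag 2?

5824/11899

P(E | Bag 1) = 45/182; P(E | Bag 2) = 8/45.
P(E) = 3/7·45/182 + 4/7·8/45 = 11899/57330.
By Bayes' rule, P(Bag 2 | E) = 32/315 / 11899/57330 = 5824/11899 ≈ 0.4895.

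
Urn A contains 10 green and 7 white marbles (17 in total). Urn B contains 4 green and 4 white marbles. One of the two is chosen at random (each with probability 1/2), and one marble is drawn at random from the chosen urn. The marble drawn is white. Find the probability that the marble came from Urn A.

P(white | Urn A) = 7/17; P(white | Urn B) = 1/2.
P(white) = 1/2·7/17 + 1/2·1/2 = 31/68.
By Bayes' rule, P(Urn A | white) = 7/34 / 31/68 = 14/31 ≈ 0.4516.

14/31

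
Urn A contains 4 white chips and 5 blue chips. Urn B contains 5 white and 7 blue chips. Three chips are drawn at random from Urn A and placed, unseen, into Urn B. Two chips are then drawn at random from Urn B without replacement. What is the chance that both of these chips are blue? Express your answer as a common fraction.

Condition on how many of the transferred chips are blue (from Urn A: 5 blue of 9; then Urn B has 15 total).
  0 blue: C(5,0)C(4,3)/C(9,3) = 1/21; then P = C(7,2)/C(15,2) = 1/5
  1 blue: C(5,1)C(4,2)/C(9,3) = 5/14; then P = C(8,2)/C(15,2) = 4/15
  2 blue: C(5,2)C(4,1)/C(9,3) = 10/21; then P = C(9,2)/C(15,2) = 12/35
  3 blue: C(5,3)C(4,0)/C(9,3) = 5/42; then P = C(10,2)/C(15,2) = 3/7
P(both blue) = 67/210 ≈ 0.3190.

67/210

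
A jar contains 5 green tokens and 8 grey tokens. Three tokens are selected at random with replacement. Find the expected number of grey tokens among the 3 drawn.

24/13

By linearity of expectation, E[X] = Σ P(draw i is grey); each independent draw has P(grey) = 8/13.
E[X] = 3 · 8/13 = 24/13 ≈ 1.8462.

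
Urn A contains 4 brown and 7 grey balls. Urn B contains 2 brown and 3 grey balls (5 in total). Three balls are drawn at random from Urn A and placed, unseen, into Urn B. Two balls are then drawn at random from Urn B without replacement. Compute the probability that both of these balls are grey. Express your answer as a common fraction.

543/1540

Condition on how many of the transferred balls are grey (from Urn A: 7 grey of 11; then Urn B has 8 total).
  0 grey: C(7,0)C(4,3)/C(11,3) = 4/165; then P = C(3,2)/C(8,2) = 3/28
  1 grey: C(7,1)C(4,2)/C(11,3) = 14/55; then P = C(4,2)/C(8,2) = 3/14
  2 grey: C(7,2)C(4,1)/C(11,3) = 28/55; then P = C(5,2)/C(8,2) = 5/14
  3 grey: C(7,3)C(4,0)/C(11,3) = 7/33; then P = C(6,2)/C(8,2) = 15/28
P(both grey) = 543/1540 ≈ 0.3526.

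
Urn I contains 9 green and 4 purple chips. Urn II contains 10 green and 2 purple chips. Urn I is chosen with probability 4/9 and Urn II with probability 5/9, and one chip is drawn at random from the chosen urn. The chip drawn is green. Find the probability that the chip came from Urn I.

216/541

P(green | Urn I) = 9/13; P(green | Urn II) = 5/6.
P(green) = 4/9·9/13 + 5/9·5/6 = 541/702.
By Bayes' rule, P(Urn I | green) = 4/13 / 541/702 = 216/541 ≈ 0.3993.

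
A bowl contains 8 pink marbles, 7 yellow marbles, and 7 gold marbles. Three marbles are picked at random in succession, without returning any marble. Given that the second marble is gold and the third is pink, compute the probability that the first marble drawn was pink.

7/20

P(first=pink and the second marble is gold and the third is pink) = (8/22)·(7/21)·(7/20) = 7/165.
P(E) = Σ over first color = 7/165 + 7/165 + 2/55 = 4/33.
By Bayes, P(first=pink | E) = 7/165 / 4/33 = 7/20 ≈ 0.3500.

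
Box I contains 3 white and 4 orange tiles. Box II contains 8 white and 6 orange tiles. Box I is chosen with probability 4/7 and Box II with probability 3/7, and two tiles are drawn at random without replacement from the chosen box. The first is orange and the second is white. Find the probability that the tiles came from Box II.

9/22

P(E | Box I) = 2/7; P(E | Box II) = 24/91.
P(E) = 4/7·2/7 + 3/7·24/91 = 176/637.
By Bayes' rule, P(Box II | E) = 72/637 / 176/637 = 9/22 ≈ 0.4091.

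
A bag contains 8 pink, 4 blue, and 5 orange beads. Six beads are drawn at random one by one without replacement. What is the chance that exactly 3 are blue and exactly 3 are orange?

Unordered draws without replacement: count favorable combinations over C(17,6).
Favorable = C(8,0) · C(4,3) · C(5,3) = 40; total = C(17,6) = 12376.
P = 40/12376 = 5/1547 ≈ 0.0032.

5/1547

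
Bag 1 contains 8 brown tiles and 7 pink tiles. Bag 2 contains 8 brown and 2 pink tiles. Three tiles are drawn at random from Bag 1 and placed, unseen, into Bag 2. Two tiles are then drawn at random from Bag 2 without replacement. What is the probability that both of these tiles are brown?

Condition on how many of the transferred tiles are brown (from Bag 1: 8 brown of 15; then Bag 2 has 13 total).
  0 brown: C(8,0)C(7,3)/C(15,3) = 1/13; then P = C(8,2)/C(13,2) = 14/39
  1 brown: C(8,1)C(7,2)/C(15,3) = 24/65; then P = C(9,2)/C(13,2) = 6/13
  2 brown: C(8,2)C(7,1)/C(15,3) = 28/65; then P = C(10,2)/C(13,2) = 15/26
  3 brown: C(8,3)C(7,0)/C(15,3) = 8/65; then P = C(11,2)/C(13,2) = 55/78
P(both brown) = 8/15 ≈ 0.5333.

8/15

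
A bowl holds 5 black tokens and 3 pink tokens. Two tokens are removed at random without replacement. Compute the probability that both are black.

Multiply the conditional probability of each draw in order, without replacement, so each draw removes one from its color and from the total.
P = (5/8) · (4/7) = 5/14 ≈ 0.3571.

5/14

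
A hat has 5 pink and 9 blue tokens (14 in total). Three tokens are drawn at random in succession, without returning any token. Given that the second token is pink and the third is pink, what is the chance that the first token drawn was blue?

3/4

P(first=blue and the second token is pink and the third is pink) = (9/14)·(5/13)·(4/12) = 15/182.
P(E) = Σ over first color = 5/182 + 15/182 = 10/91.
By Bayes, P(first=blue | E) = 15/182 / 10/91 = 3/4 ≈ 0.7500.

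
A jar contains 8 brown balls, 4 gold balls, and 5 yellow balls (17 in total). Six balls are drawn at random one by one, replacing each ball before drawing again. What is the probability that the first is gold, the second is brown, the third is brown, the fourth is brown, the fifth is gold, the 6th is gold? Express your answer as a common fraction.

Multiply the conditional probability of each draw in order, with replacement (the composition resets each draw).
P = (4/17) · (8/17) · (8/17) · (8/17) · (4/17) · (4/17) = 32768/24137569 ≈ 0.0014.

32768/24137569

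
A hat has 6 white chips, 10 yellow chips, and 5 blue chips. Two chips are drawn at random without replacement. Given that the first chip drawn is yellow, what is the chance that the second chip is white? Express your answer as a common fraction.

After removing 1 yellow, the hat has 6 white out of 20 remaining.
P(second is white | given) = 6/20 = 3/10 ≈ 0.3000.

3/10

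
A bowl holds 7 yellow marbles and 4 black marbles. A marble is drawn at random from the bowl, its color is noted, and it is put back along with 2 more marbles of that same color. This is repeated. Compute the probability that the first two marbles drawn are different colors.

56/143

Either yellow then black, or black then yellow; after the first draw the total is 13.
P = (7/11)·(4/13) + (4/11)·(7/13) = 56/143 ≈ 0.3916.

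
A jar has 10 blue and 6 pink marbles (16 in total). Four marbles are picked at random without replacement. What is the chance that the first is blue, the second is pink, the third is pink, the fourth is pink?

5/182

Multiply the conditional probability of each draw in order, without replacement, so each draw removes one from its color and from the total.
P = (10/16) · (6/15) · (5/14) · (4/13) = 5/182 ≈ 0.0275.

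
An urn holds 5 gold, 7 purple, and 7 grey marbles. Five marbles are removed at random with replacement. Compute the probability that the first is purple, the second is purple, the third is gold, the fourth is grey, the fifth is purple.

Multiply the conditional probability of each draw in order, with replacement (the composition resets each draw).
P = (7/19) · (7/19) · (5/19) · (7/19) · (7/19) = 12005/2476099 ≈ 0.0048.

12005/2476099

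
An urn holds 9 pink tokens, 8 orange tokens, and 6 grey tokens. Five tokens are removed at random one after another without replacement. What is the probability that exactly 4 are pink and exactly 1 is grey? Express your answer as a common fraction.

108/4807

Unordered draws without replacement: count favorable combinations over C(23,5).
Favorable = C(9,4) · C(8,0) · C(6,1) = 756; total = C(23,5) = 33649.
P = 756/33649 = 108/4807 ≈ 0.0225.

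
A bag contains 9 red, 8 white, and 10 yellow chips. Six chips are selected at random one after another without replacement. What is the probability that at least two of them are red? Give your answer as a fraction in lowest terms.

33389/49335

Sum the hypergeometric tail for j = 2,…,6 red chips.
Favorable = C(9,2)·C(18,4) + C(9,3)·C(18,3) + C(9,4)·C(18,2) + C(9,5)·C(18,1) + C(9,6)·C(18,0) = 200334; total = C(27,6) = 296010.
P = 200334/296010 = 33389/49335 ≈ 0.6768.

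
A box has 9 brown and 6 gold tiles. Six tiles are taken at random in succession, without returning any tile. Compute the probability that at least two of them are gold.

119/143

Sum the hypergeometric tail for j = 2,…,6 gold tiles.
Favorable = C(6,2)·C(9,4) + C(6,3)·C(9,3) + C(6,4)·C(9,2) + C(6,5)·C(9,1) + C(6,6)·C(9,0) = 4165; total = C(15,6) = 5005.
P = 4165/5005 = 119/143 ≈ 0.8322.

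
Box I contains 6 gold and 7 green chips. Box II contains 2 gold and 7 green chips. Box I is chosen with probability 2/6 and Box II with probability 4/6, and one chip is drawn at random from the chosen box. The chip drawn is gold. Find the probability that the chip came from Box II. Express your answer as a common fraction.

26/53

P(gold | Box I) = 6/13; P(gold | Box II) = 2/9.
P(gold) = 1/3·6/13 + 2/3·2/9 = 106/351.
By Bayes' rule, P(Box II | gold) = 4/27 / 106/351 = 26/53 ≈ 0.4906.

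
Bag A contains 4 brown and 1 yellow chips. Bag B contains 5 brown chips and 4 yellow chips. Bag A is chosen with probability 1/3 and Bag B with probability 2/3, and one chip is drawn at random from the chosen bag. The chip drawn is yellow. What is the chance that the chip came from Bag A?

P(yellow | Bag A) = 1/5; P(yellow | Bag B) = 4/9.
P(yellow) = 1/3·1/5 + 2/3·4/9 = 49/135.
By Bayes' rule, P(Bag A | yellow) = 1/15 / 49/135 = 9/49 ≈ 0.1837.

9/49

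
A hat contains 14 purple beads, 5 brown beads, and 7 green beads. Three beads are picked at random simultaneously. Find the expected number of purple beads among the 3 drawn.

21/13

By linearity of expectation, E[X] = Σ P(draw i is purple); by symmetry each draw (even without replacement) has P(purple) = 14/26.
E[X] = 3 · 14/26 = 21/13 ≈ 1.6154.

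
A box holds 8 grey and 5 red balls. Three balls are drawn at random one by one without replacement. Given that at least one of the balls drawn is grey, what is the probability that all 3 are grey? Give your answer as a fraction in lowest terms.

P(all 3 grey) = C(8,3)/C(13,3) = 28/143; P(at least one grey) = 1 − C(5,3)/C(13,3) = 138/143.
Since 'all 3 grey' ⊆ 'at least one grey', P(all 3 | at least one) = 28/143 / 138/143 = 14/69 ≈ 0.2029.

14/69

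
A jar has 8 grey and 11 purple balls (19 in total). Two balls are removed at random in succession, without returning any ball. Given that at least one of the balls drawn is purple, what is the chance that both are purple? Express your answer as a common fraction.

P(both purple) = C(11,2)/C(19,2) = 55/171; P(at least one purple) = 1 − C(8,2)/C(19,2) = 143/171.
Since 'both purple' ⊆ 'at least one purple', P(both | at least one) = 55/171 / 143/171 = 5/13 ≈ 0.3846.

5/13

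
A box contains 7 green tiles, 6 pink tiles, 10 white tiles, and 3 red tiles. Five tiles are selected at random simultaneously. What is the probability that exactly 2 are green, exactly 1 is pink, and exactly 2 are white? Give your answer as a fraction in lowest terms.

567/6578

Unordered draws without replacement: count favorable combinations over C(26,5).
Favorable = C(7,2) · C(6,1) · C(10,2) · C(3,0) = 5670; total = C(26,5) = 65780.
P = 5670/65780 = 567/6578 ≈ 0.0862.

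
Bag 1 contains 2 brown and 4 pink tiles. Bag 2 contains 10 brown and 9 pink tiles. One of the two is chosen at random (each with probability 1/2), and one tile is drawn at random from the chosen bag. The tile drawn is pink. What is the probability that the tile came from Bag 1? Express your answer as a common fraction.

P(pink | Bag 1) = 2/3; P(pink | Bag 2) = 9/19.
P(pink) = 1/2·2/3 + 1/2·9/19 = 65/114.
By Bayes' rule, P(Bag 1 | pink) = 1/3 / 65/114 = 38/65 ≈ 0.5846.

38/65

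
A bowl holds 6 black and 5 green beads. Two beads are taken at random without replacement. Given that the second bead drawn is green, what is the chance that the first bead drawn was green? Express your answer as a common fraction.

P(first=green and the second bead drawn is green) = (5/11)·(4/10) = 2/11.
P(the second bead drawn is green) = Σ over first color = 3/11 + 2/11 = 5/11.
By Bayes, P(first=green | the second bead drawn is green) = 2/11 / 5/11 = 2/5 ≈ 0.4000.

2/5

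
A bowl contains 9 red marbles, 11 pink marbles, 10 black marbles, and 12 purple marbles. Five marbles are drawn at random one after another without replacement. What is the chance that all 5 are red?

3/20254

Unordered draws without replacement: count favorable combinations over C(42,5).
Favorable = C(9,5) · C(11,0) · C(10,0) · C(12,0) = 126; total = C(42,5) = 850668.
P = 126/850668 = 3/20254 ≈ 0.0001.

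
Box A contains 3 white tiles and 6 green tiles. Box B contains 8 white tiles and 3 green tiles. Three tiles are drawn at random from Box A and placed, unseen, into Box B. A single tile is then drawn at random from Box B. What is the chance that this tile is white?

Condition on how many of the transferred tiles are white (from Box A: 3 white of 9; then Box B has 14 total).
  0 white: C(3,0)C(6,3)/C(9,3) = 5/21; then P = 8/14
  1 white: C(3,1)C(6,2)/C(9,3) = 15/28; then P = 9/14
  2 white: C(3,2)C(6,1)/C(9,3) = 3/14; then P = 10/14
  3 white: C(3,3)C(6,0)/C(9,3) = 1/84; then P = 11/14
P(white from Box B) = 9/14 ≈ 0.6429.

9/14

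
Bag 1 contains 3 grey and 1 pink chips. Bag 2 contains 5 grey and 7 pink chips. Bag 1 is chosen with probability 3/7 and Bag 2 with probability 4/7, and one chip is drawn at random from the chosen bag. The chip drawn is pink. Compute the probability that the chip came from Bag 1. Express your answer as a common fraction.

9/37

P(pink | Bag 1) = 1/4; P(pink | Bag 2) = 7/12.
P(pink) = 3/7·1/4 + 4/7·7/12 = 37/84.
By Bayes' rule, P(Bag 1 | pink) = 3/28 / 37/84 = 9/37 ≈ 0.2432.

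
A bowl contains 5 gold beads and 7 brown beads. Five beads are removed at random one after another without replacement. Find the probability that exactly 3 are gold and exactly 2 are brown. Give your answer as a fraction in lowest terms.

Unordered draws without replacement: count favorable combinations over C(12,5).
Favorable = C(5,3) · C(7,2) = 210; total = C(12,5) = 792.
P = 210/792 = 35/132 ≈ 0.2652.

35/132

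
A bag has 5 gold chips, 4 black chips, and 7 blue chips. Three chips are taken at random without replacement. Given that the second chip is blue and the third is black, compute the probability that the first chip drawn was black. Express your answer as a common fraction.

P(first=black and the second chip is blue and the third is black) = (4/16)·(7/15)·(3/14) = 1/40.
P(E) = Σ over first color = 1/24 + 1/40 + 1/20 = 7/60.
By Bayes, P(first=black | E) = 1/40 / 7/60 = 3/14 ≈ 0.2143.

3/14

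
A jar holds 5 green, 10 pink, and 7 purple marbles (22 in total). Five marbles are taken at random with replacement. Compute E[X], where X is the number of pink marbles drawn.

By linearity of expectation, E[X] = Σ P(draw i is pink); each independent draw has P(pink) = 10/22.
E[X] = 5 · 10/22 = 25/11 ≈ 2.2727.

25/11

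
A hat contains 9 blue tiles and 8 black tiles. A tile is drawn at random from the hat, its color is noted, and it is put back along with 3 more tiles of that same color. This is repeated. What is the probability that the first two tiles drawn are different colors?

Either black then blue, or blue then black; after the first draw the total is 20.
P = (8/17)·(9/20) + (9/17)·(8/20) = 36/85 ≈ 0.4235.

36/85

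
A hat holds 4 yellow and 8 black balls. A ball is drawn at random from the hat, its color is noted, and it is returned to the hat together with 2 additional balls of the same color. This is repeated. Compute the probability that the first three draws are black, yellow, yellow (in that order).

Track the composition after each reinforcement of +2.
P = (8/12) · (4/14) · (6/16) = 1/14 ≈ 0.0714.

1/14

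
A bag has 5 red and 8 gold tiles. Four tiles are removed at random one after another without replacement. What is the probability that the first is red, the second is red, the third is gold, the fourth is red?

Multiply the conditional probability of each draw in order, without replacement, so each draw removes one from its color and from the total.
P = (5/13) · (4/12) · (8/11) · (3/10) = 4/143 ≈ 0.0280.

4/143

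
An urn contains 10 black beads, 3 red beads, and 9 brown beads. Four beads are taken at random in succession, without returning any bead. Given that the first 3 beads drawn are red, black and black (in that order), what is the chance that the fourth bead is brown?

9/19

After removing 2 black, 1 red, the urn has 9 brown out of 19 remaining.
P(fourth is brown | given) = 9/19 ≈ 0.4737.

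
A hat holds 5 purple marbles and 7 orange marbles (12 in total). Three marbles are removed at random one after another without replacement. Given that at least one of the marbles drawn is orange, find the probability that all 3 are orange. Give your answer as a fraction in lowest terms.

1/6

P(all 3 orange) = C(7,3)/C(12,3) = 7/44; P(at least one orange) = 1 − C(5,3)/C(12,3) = 21/22.
Since 'all 3 orange' ⊆ 'at least one orange', P(all 3 | at least one) = 7/44 / 21/22 = 1/6 ≈ 0.1667.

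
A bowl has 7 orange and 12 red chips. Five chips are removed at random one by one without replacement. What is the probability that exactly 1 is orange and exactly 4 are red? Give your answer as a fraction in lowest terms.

Unordered draws without replacement: count favorable combinations over C(19,5).
Favorable = C(7,1) · C(12,4) = 3465; total = C(19,5) = 11628.
P = 3465/11628 = 385/1292 ≈ 0.2980.

385/1292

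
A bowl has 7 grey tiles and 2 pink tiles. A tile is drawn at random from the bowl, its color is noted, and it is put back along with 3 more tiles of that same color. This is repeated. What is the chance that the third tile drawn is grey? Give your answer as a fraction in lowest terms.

Sum over the four possibilities for the first two draws (grey/not-grey each), tracking how the grey count and total change by +3 per draw.
P(third is grey) = 7/9 ≈ 0.7778. (In a Pólya urn every draw has the same marginal probability 7/9.)

7/9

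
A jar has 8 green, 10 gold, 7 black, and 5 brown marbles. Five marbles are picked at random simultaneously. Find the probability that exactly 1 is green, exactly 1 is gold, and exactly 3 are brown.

Unordered draws without replacement: count favorable combinations over C(30,5).
Favorable = C(8,1) · C(10,1) · C(7,0) · C(5,3) = 800; total = C(30,5) = 142506.
P = 800/142506 = 400/71253 ≈ 0.0056.

400/71253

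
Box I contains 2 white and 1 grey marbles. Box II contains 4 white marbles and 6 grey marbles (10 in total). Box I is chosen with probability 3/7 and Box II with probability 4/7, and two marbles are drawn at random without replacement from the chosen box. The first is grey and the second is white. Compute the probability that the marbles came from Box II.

P(E | Box I) = 1/3; P(E | Box II) = 4/15.
P(E) = 3/7·1/3 + 4/7·4/15 = 31/105.
By Bayes' rule, P(Box II | E) = 16/105 / 31/105 = 16/31 ≈ 0.5161.

16/31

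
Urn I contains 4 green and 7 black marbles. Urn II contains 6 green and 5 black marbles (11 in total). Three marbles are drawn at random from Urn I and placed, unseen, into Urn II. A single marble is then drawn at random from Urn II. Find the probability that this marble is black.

38/77

Condition on how many of the transferred marbles are black (from Urn I: 7 black of 11; then Urn II has 14 total).
  0 black: C(7,0)C(4,3)/C(11,3) = 4/165; then P = 5/14
  1 black: C(7,1)C(4,2)/C(11,3) = 14/55; then P = 6/14
  2 black: C(7,2)C(4,1)/C(11,3) = 28/55; then P = 7/14
  3 black: C(7,3)C(4,0)/C(11,3) = 7/33; then P = 8/14
P(black from Urn II) = 38/77 ≈ 0.4935.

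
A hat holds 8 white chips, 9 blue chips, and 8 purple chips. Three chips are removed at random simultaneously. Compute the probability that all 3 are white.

Unordered draws without replacement: count favorable combinations over C(25,3).
Favorable = C(8,3) · C(9,0) · C(8,0) = 56; total = C(25,3) = 2300.
P = 56/2300 = 14/575 ≈ 0.0243.

14/575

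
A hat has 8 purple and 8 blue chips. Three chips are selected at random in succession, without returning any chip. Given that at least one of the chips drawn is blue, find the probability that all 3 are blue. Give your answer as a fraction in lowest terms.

P(all 3 blue) = C(8,3)/C(16,3) = 1/10; P(at least one blue) = 1 − C(8,3)/C(16,3) = 9/10.
Since 'all 3 blue' ⊆ 'at least one blue', P(all 3 | at least one) = 1/10 / 9/10 = 1/9 ≈ 0.1111.

1/9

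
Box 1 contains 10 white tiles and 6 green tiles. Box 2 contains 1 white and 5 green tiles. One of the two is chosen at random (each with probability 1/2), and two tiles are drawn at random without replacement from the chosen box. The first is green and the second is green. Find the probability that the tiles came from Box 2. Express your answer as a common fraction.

16/19

P(E | Box 1) = 1/8; P(E | Box 2) = 2/3.
P(E) = 1/2·1/8 + 1/2·2/3 = 19/48.
By Bayes' rule, P(Box 2 | E) = 1/3 / 19/48 = 16/19 ≈ 0.8421.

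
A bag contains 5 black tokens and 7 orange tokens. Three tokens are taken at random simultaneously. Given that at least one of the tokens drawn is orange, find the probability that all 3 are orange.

1/6

P(all 3 orange) = C(7,3)/C(12,3) = 7/44; P(at least one orange) = 1 − C(5,3)/C(12,3) = 21/22.
Since 'all 3 orange' ⊆ 'at least one orange', P(all 3 | at least one) = 7/44 / 21/22 = 1/6 ≈ 0.1667.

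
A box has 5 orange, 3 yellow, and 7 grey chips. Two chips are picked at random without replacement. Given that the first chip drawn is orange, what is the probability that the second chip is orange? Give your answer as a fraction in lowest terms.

2/7

After removing 1 orange, the box has 4 orange out of 14 remaining.
P(second is orange | given) = 4/14 = 2/7 ≈ 0.2857.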